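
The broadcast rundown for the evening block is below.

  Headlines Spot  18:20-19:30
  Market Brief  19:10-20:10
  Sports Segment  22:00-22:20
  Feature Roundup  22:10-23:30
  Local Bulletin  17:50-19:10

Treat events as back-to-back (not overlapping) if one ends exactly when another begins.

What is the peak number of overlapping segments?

Sort all start/end points and keep a running count:
17:50 start Local Bulletin → 1
18:20 start Headlines Spot → 2
19:10 end Local Bulletin → 1
19:10 start Market Brief → 2
19:30 end Headlines Spot → 1
20:10 end Market Brief → 0
22:00 start Sports Segment → 1
22:10 start Feature Roundup → 2
22:20 end Sports Segment → 1
23:30 end Feature Roundup → 0
Peak is 2, at 18:20 (Headlines Spot, Local Bulletin).

2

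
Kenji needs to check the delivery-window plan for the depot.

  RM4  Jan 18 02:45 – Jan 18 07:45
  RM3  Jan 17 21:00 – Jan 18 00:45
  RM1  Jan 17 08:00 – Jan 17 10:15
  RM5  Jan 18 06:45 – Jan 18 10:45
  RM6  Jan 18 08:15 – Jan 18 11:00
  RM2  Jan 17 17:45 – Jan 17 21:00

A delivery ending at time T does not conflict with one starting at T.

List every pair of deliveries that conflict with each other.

Two intervals overlap when each starts before the other ends.
Sorted by start: RM1, RM2, RM3, RM4, RM5, RM6.
RM2 starts after RM1 ends; RM1 is clear from here.
RM3 starts exactly when RM2 ends (back-to-back, no overlap); RM2 is clear from here.
RM4 starts after RM3 ends; RM3 is clear from here.
RM5 starts before RM4 ends → RM4 and RM5 overlap.
RM6 starts after RM4 ends.
RM6 starts before RM5 ends → RM5 and RM6 overlap.

RM4 & RM5, RM5 & RM6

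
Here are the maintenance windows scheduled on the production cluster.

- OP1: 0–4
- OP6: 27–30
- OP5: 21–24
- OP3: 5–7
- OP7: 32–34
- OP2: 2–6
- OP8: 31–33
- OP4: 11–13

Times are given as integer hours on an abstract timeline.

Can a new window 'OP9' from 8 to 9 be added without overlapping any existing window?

OP1: ends 4 at or before OP9 starts 8 → clear.
OP2: ends 6 at or before OP9 starts 8 → clear.
OP3: ends 7 at or before OP9 starts 8 → clear.
OP4: starts 11 at or after OP9 ends 9 → clear.
OP5: starts 21 at or after OP9 ends 9 → clear.
OP6: starts 27 at or after OP9 ends 9 → clear.
OP8: starts 31 at or after OP9 ends 9 → clear.
OP7: starts 32 at or after OP9 ends 9 → clear.

Yes — the slot is free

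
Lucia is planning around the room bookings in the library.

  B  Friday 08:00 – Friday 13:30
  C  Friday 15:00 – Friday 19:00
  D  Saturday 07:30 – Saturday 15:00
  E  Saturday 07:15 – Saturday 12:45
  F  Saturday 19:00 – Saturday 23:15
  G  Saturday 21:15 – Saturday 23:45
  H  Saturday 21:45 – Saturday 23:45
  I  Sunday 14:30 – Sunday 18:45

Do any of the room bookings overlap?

Yes

Sorted by start: B, C, E, D, F, G, H, I.
C starts after B ends, so nothing later overlaps B either.
E starts after C ends, so nothing later overlaps C either.
D starts before E ends → E and D overlap.
That's a conflict, so the schedule is not conflict-free.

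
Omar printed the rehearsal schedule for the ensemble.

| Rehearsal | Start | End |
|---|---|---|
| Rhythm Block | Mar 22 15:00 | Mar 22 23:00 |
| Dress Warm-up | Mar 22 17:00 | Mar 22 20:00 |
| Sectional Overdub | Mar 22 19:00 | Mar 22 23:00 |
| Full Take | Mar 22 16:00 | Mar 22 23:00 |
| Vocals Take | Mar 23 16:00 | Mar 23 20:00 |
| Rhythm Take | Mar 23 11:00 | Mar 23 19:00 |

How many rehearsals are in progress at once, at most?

Sort all start/end points and keep a running count:
Mar 22 15:00 start Rhythm Block → 1
Mar 22 16:00 start Full Take → 2
Mar 22 17:00 start Dress Warm-up → 3
Mar 22 19:00 start Sectional Overdub → 4
Mar 22 20:00 end Dress Warm-up → 3
Mar 22 23:00 end Full Take → 2
Mar 22 23:00 end Rhythm Block → 1
Mar 22 23:00 end Sectional Overdub → 0
Mar 23 11:00 start Rhythm Take → 1
Mar 23 16:00 start Vocals Take → 2
Mar 23 19:00 end Rhythm Take → 1
Mar 23 20:00 end Vocals Take → 0
Peak is 4, at Mar 22 19:00 (Dress Warm-up, Full Take, Rhythm Block, Sectional Overdub).

4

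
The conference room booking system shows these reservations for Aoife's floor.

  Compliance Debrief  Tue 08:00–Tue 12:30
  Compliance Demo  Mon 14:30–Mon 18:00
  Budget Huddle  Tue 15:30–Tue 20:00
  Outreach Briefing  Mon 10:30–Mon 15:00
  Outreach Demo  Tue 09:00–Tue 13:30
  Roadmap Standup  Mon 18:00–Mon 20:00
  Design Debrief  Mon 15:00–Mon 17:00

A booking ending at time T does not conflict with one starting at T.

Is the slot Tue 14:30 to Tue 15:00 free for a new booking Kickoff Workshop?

Yes — the slot is free

Outreach Briefing: ends Mon 15:00 at or before Kickoff Workshop starts Tue 14:30 → clear.
Compliance Demo: ends Mon 18:00 at or before Kickoff Workshop starts Tue 14:30 → clear.
Design Debrief: ends Mon 17:00 at or before Kickoff Workshop starts Tue 14:30 → clear.
Roadmap Standup: ends Mon 20:00 at or before Kickoff Workshop starts Tue 14:30 → clear.
Compliance Debrief: ends Tue 12:30 at or before Kickoff Workshop starts Tue 14:30 → clear.
Outreach Demo: ends Tue 13:30 at or before Kickoff Workshop starts Tue 14:30 → clear.
Budget Huddle: starts Tue 15:30 at or after Kickoff Workshop ends Tue 15:00 → clear.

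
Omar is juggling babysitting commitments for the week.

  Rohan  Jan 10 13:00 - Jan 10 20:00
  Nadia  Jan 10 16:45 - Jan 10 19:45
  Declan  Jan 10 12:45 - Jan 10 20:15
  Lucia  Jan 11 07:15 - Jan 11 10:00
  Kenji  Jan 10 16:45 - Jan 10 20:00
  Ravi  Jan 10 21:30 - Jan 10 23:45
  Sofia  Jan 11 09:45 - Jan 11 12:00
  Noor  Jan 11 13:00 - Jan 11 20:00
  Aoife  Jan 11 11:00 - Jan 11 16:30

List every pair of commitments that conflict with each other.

Aoife & Noor, Aoife & Sofia, Declan & Kenji, Declan & Nadia, Declan & Rohan, Kenji & Nadia, Kenji & Rohan, Lucia & Sofia, Nadia & Rohan

Sorted by start: Declan, Rohan, Nadia, Kenji, Ravi, Lucia, Sofia, Aoife, Noor.
Rohan starts before Declan ends → Declan and Rohan overlap.
Nadia starts before Declan ends → Declan and Nadia overlap.
Kenji starts before Declan ends → Declan and Kenji overlap.
Ravi starts after Declan ends; Declan is clear from here.
Nadia starts before Rohan ends → Rohan and Nadia overlap.
Kenji starts before Rohan ends → Rohan and Kenji overlap.
Ravi starts after Rohan ends; Rohan is clear from here.
Kenji starts before Nadia ends → Nadia and Kenji overlap.
Ravi starts after Nadia ends; Nadia is clear from here.
Ravi starts after Kenji ends; Kenji is clear from here.
Lucia starts after Ravi ends; Ravi is clear from here.
Sofia starts before Lucia ends → Lucia and Sofia overlap.
Aoife starts after Lucia ends; Lucia is clear from here.
Aoife starts before Sofia ends → Sofia and Aoife overlap.
Noor starts after Sofia ends.
Noor starts before Aoife ends → Aoife and Noor overlap.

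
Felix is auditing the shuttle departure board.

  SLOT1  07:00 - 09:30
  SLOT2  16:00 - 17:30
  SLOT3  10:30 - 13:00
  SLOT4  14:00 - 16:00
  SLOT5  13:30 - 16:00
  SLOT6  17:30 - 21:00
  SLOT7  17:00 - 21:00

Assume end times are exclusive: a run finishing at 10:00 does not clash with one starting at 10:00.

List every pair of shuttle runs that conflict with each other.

Sorted by start: SLOT1, SLOT3, SLOT5, SLOT4, SLOT2, SLOT7, SLOT6.
SLOT3 starts after SLOT1 ends — done with SLOT1.
SLOT5 starts after SLOT3 ends — done with SLOT3.
SLOT4 starts before SLOT5 ends → SLOT5 and SLOT4 overlap.
SLOT2 starts exactly when SLOT5 ends (back-to-back, no overlap) — done with SLOT5.
SLOT2 starts exactly when SLOT4 ends (back-to-back, no overlap) — done with SLOT4.
SLOT7 starts before SLOT2 ends → SLOT2 and SLOT7 overlap.
SLOT6 starts exactly when SLOT2 ends (back-to-back, no overlap).
SLOT6 starts before SLOT7 ends → SLOT7 and SLOT6 overlap.

SLOT2 & SLOT7, SLOT4 & SLOT5, SLOT6 & SLOT7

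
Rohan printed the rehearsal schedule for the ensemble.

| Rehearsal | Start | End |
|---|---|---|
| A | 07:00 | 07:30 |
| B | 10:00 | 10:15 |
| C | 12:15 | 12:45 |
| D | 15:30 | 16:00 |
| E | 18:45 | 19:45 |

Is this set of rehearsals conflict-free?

Sorted by start: A, B, C, D, E.
B starts after A ends, so nothing later overlaps A either.
C starts after B ends, so nothing later overlaps B either.
D starts after C ends, so nothing later overlaps C either.
E starts after D ends.
Every pair is clear; the schedule has no overlaps.

Yes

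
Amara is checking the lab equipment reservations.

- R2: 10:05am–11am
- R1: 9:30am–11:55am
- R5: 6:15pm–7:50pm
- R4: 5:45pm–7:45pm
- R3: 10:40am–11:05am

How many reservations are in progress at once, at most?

3

Sweep the timeline, counting +1 at each start and −1 at each end (ends before starts at a tie):
9:30am start R1 → 1
10:05am start R2 → 2
10:40am start R3 → 3
11am end R2 → 2
11:05am end R3 → 1
11:55am end R1 → 0
5:45pm start R4 → 1
6:15pm start R5 → 2
7:45pm end R4 → 1
7:50pm end R5 → 0
Peak is 3, at 10:40am (R1, R2, R3).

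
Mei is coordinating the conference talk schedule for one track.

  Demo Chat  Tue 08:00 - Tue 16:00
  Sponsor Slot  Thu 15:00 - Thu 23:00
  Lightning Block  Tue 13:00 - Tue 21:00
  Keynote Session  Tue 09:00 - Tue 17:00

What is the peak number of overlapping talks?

3

Sort all start/end points and keep a running count:
Tue 08:00 start Demo Chat → 1
Tue 09:00 start Keynote Session → 2
Tue 13:00 start Lightning Block → 3
Tue 16:00 end Demo Chat → 2
Tue 17:00 end Keynote Session → 1
Tue 21:00 end Lightning Block → 0
Thu 15:00 start Sponsor Slot → 1
Thu 23:00 end Sponsor Slot → 0
Peak is 3, at Tue 13:00 (Demo Chat, Keynote Session, Lightning Block).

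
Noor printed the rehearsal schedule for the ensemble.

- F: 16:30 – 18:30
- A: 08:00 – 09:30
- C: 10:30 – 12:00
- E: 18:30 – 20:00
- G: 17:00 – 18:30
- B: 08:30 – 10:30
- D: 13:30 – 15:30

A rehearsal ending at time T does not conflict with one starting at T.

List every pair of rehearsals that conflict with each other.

A & B, F & G

Sorted by start: A, B, C, D, F, G, E.
B starts before A ends → A and B overlap.
C starts after A ends; A is clear from here.
C starts exactly when B ends (back-to-back, no overlap); B is clear from here.
D starts after C ends; C is clear from here.
F starts after D ends; D is clear from here.
G starts before F ends → F and G overlap.
E starts exactly when F ends (back-to-back, no overlap).
E starts exactly when G ends (back-to-back, no overlap).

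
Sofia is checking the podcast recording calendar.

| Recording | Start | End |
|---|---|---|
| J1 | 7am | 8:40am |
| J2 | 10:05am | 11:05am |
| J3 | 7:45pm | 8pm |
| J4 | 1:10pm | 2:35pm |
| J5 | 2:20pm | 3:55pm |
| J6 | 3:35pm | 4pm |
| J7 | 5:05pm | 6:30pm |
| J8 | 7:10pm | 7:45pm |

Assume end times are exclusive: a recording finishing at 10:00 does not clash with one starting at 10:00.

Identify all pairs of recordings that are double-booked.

Two intervals overlap when each starts before the other ends.
Sorted by start: J1, J2, J4, J5, J6, J7, J8, J3.
J2 starts after J1 ends, so J1 has no further overlaps.
J4 starts after J2 ends, so J2 has no further overlaps.
J5 starts before J4 ends → J4 and J5 overlap.
J6 starts after J4 ends, so J4 has no further overlaps.
J6 starts before J5 ends → J5 and J6 overlap.
J7 starts after J5 ends, so J5 has no further overlaps.
J7 starts after J6 ends, so J6 has no further overlaps.
J8 starts after J7 ends, so J7 has no further overlaps.
J3 starts exactly when J8 ends (back-to-back, no overlap).

J4 & J5, J5 & J6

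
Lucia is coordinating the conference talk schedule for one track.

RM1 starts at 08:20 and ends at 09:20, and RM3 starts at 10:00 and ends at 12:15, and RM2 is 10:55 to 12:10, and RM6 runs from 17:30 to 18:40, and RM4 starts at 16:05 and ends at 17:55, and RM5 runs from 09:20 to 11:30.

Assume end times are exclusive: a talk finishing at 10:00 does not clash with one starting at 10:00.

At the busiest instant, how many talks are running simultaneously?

3

Sweep the timeline, counting +1 at each start and −1 at each end (ends before starts at a tie):
08:20 start RM1 → 1
09:20 end RM1 → 0
09:20 start RM5 → 1
10:00 start RM3 → 2
10:55 start RM2 → 3
11:30 end RM5 → 2
12:10 end RM2 → 1
12:15 end RM3 → 0
16:05 start RM4 → 1
17:30 start RM6 → 2
17:55 end RM4 → 1
18:40 end RM6 → 0
Peak is 3, at 10:55 (RM2, RM3, RM5).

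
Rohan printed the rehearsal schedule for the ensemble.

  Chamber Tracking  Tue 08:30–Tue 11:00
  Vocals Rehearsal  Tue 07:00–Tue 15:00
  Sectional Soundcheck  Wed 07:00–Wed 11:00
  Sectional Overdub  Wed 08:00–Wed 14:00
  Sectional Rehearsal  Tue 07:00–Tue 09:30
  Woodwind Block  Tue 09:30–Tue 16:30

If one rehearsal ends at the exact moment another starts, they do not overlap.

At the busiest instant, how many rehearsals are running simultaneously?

3

Sort all start/end points and keep a running count:
Tue 07:00 start Sectional Rehearsal → 1
Tue 07:00 start Vocals Rehearsal → 2
Tue 08:30 start Chamber Tracking → 3
Tue 09:30 end Sectional Rehearsal → 2
Tue 09:30 start Woodwind Block → 3
Tue 11:00 end Chamber Tracking → 2
Tue 15:00 end Vocals Rehearsal → 1
Tue 16:30 end Woodwind Block → 0
Wed 07:00 start Sectional Soundcheck → 1
Wed 08:00 start Sectional Overdub → 2
Wed 11:00 end Sectional Soundcheck → 1
Wed 14:00 end Sectional Overdub → 0
Peak is 3, at Tue 08:30 (Chamber Tracking, Sectional Rehearsal, Vocals Rehearsal).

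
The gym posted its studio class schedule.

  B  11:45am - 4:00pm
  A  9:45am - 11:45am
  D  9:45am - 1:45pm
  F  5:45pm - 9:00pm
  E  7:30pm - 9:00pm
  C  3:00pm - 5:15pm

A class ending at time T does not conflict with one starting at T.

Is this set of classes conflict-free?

Two intervals overlap when each starts before the other ends.
Sorted by start: A, D, B, C, F, E.
D starts before A ends → A and D overlap.
That's a conflict, so the schedule is not conflict-free.

No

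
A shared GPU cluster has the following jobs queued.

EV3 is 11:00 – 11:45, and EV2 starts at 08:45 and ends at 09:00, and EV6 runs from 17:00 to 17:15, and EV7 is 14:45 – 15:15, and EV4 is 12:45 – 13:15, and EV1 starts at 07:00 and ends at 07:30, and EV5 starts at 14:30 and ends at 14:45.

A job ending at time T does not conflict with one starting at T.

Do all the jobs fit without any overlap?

Yes

Sorted by start: EV1, EV2, EV3, EV4, EV5, EV7, EV6.
EV2 starts after EV1 ends — done with EV1.
EV3 starts after EV2 ends — done with EV2.
EV4 starts after EV3 ends — done with EV3.
EV5 starts after EV4 ends — done with EV4.
EV7 starts exactly when EV5 ends (back-to-back, no overlap) — done with EV5.
EV6 starts after EV7 ends.
Every pair is clear; the schedule has no overlaps.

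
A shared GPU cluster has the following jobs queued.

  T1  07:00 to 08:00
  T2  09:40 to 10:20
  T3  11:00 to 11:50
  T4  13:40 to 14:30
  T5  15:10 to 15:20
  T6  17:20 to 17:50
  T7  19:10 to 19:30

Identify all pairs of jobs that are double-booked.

no conflicts

Sorted by start: T1, T2, T3, T4, T5, T6, T7.
T2 starts after T1 ends, so T1 has no further overlaps.
T3 starts after T2 ends, so T2 has no further overlaps.
T4 starts after T3 ends, so T3 has no further overlaps.
T5 starts after T4 ends, so T4 has no further overlaps.
T6 starts after T5 ends, so T5 has no further overlaps.
T7 starts after T6 ends.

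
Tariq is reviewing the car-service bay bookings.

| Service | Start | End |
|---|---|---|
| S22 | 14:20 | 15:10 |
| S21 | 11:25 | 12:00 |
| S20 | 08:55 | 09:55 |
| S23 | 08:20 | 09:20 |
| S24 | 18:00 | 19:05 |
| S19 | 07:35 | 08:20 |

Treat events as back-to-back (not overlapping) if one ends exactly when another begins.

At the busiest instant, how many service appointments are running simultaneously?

2

Sweep the timeline, counting +1 at each start and −1 at each end (ends before starts at a tie):
07:35 start S19 → 1
08:20 end S19 → 0
08:20 start S23 → 1
08:55 start S20 → 2
09:20 end S23 → 1
09:55 end S20 → 0
11:25 start S21 → 1
12:00 end S21 → 0
14:20 start S22 → 1
15:10 end S22 → 0
18:00 start S24 → 1
19:05 end S24 → 0
Peak is 2, at 08:55 (S20, S23).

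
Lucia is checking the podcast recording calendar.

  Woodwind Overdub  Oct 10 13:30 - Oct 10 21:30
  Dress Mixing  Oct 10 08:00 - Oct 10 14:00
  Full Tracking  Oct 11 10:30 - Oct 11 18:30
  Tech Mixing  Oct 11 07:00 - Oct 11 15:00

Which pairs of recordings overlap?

Dress Mixing & Woodwind Overdub, Full Tracking & Tech Mixing

Sorted by start: Dress Mixing, Woodwind Overdub, Tech Mixing, Full Tracking.
Woodwind Overdub starts before Dress Mixing ends → Dress Mixing and Woodwind Overdub overlap.
Tech Mixing starts after Dress Mixing ends, so nothing later overlaps Dress Mixing either.
Tech Mixing starts after Woodwind Overdub ends, so nothing later overlaps Woodwind Overdub either.
Full Tracking starts before Tech Mixing ends → Tech Mixing and Full Tracking overlap.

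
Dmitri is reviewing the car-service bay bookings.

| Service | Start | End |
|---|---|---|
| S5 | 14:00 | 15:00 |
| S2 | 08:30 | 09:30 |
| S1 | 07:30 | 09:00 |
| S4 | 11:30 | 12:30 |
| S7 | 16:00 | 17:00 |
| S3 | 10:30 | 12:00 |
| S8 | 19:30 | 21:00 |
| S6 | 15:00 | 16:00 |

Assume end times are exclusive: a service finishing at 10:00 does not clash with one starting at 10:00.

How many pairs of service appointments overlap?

Two intervals overlap when each starts before the other ends.
Sorted by start: S1, S2, S3, S4, S5, S6, S7, S8.
S2 starts before S1 ends → S1 and S2 overlap.
S3 starts after S1 ends, so S1 has no further overlaps.
S3 starts after S2 ends, so S2 has no further overlaps.
S4 starts before S3 ends → S3 and S4 overlap.
S5 starts after S3 ends, so S3 has no further overlaps.
S5 starts after S4 ends, so S4 has no further overlaps.
S6 starts exactly when S5 ends (back-to-back, no overlap), so S5 has no further overlaps.
S7 starts exactly when S6 ends (back-to-back, no overlap), so S6 has no further overlaps.
S8 starts after S7 ends.
Overlapping pairs: S1 & S2, S3 & S4 — 2 in total.

2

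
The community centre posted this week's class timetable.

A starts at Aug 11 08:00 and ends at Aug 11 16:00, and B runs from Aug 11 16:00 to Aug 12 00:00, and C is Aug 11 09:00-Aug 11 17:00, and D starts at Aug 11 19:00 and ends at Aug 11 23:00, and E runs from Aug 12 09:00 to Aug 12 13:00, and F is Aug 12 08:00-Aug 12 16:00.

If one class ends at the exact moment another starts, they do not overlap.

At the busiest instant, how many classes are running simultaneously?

2

Sort all start/end points and keep a running count:
Aug 11 08:00 start A → 1
Aug 11 09:00 start C → 2
Aug 11 16:00 end A → 1
Aug 11 16:00 start B → 2
Aug 11 17:00 end C → 1
Aug 11 19:00 start D → 2
Aug 11 23:00 end D → 1
Aug 12 00:00 end B → 0
Aug 12 08:00 start F → 1
Aug 12 09:00 start E → 2
Aug 12 13:00 end E → 1
Aug 12 16:00 end F → 0
Peak is 2, at Aug 11 09:00 (A, C).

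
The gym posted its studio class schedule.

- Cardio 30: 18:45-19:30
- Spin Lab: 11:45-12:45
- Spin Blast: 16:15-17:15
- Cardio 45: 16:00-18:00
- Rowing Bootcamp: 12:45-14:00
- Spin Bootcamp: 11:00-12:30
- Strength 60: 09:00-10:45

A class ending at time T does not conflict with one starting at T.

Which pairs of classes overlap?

Two intervals overlap when each starts before the other ends.
Sorted by start: Strength 60, Spin Bootcamp, Spin Lab, Rowing Bootcamp, Cardio 45, Spin Blast, Cardio 30.
Spin Bootcamp starts after Strength 60 ends; Strength 60 is clear from here.
Spin Lab starts before Spin Bootcamp ends → Spin Bootcamp and Spin Lab overlap.
Rowing Bootcamp starts after Spin Bootcamp ends; Spin Bootcamp is clear from here.
Rowing Bootcamp starts exactly when Spin Lab ends (back-to-back, no overlap); Spin Lab is clear from here.
Cardio 45 starts after Rowing Bootcamp ends; Rowing Bootcamp is clear from here.
Spin Blast starts before Cardio 45 ends → Cardio 45 and Spin Blast overlap.
Cardio 30 starts after Cardio 45 ends.
Cardio 30 starts after Spin Blast ends.

Cardio 45 & Spin Blast, Spin Bootcamp & Spin Lab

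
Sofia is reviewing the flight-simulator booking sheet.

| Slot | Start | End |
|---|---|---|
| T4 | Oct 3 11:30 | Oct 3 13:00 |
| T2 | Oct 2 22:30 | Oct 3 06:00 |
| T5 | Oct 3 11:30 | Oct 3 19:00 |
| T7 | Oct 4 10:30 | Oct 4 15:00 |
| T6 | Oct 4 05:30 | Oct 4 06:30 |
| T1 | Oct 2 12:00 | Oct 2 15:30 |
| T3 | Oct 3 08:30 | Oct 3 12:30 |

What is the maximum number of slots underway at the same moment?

3

Sweep the timeline, counting +1 at each start and −1 at each end (ends before starts at a tie):
Oct 2 12:00 start T1 → 1
Oct 2 15:30 end T1 → 0
Oct 2 22:30 start T2 → 1
Oct 3 06:00 end T2 → 0
Oct 3 08:30 start T3 → 1
Oct 3 11:30 start T4 → 2
Oct 3 11:30 start T5 → 3
Oct 3 12:30 end T3 → 2
Oct 3 13:00 end T4 → 1
Oct 3 19:00 end T5 → 0
Oct 4 05:30 start T6 → 1
Oct 4 06:30 end T6 → 0
Oct 4 10:30 start T7 → 1
Oct 4 15:00 end T7 → 0
Peak is 3, at Oct 3 11:30 (T3, T4, T5).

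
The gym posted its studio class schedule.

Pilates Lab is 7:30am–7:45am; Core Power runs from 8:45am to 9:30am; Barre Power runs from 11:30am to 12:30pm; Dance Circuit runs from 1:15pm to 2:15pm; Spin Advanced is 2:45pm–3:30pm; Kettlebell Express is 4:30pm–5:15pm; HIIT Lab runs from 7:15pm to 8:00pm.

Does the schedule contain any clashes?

No

Sorted by start: Pilates Lab, Core Power, Barre Power, Dance Circuit, Spin Advanced, Kettlebell Express, HIIT Lab.
Core Power starts after Pilates Lab ends; Pilates Lab is clear from here.
Barre Power starts after Core Power ends; Core Power is clear from here.
Dance Circuit starts after Barre Power ends; Barre Power is clear from here.
Spin Advanced starts after Dance Circuit ends; Dance Circuit is clear from here.
Kettlebell Express starts after Spin Advanced ends; Spin Advanced is clear from here.
HIIT Lab starts after Kettlebell Express ends.
Every pair is clear; the schedule has no overlaps.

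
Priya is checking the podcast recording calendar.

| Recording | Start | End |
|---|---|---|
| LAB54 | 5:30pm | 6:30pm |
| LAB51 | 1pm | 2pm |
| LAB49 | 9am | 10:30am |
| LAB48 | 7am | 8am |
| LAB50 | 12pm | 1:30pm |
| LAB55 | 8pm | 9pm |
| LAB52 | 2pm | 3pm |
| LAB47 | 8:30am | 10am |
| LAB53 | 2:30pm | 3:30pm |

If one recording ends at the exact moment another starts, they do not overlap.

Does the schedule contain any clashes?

Yes

Check each pair: they overlap iff neither finishes before the other starts.
Sorted by start: LAB48, LAB47, LAB49, LAB50, LAB51, LAB52, LAB53, LAB54, LAB55.
LAB47 starts after LAB48 ends — done with LAB48.
LAB49 starts before LAB47 ends → LAB47 and LAB49 overlap.
That's a conflict, so the schedule is not conflict-free.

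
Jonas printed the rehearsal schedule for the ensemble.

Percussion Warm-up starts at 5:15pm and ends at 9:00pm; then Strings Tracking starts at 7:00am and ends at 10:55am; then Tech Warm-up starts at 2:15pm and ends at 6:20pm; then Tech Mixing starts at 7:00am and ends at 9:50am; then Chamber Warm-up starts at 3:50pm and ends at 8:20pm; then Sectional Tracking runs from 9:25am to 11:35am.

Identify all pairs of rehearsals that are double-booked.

Chamber Warm-up & Percussion Warm-up, Chamber Warm-up & Tech Warm-up, Percussion Warm-up & Tech Warm-up, Sectional Tracking & Strings Tracking, Sectional Tracking & Tech Mixing, Strings Tracking & Tech Mixing

Sorted by start: Tech Mixing, Strings Tracking, Sectional Tracking, Tech Warm-up, Chamber Warm-up, Percussion Warm-up.
Strings Tracking starts before Tech Mixing ends → Tech Mixing and Strings Tracking overlap.
Sectional Tracking starts before Tech Mixing ends → Tech Mixing and Sectional Tracking overlap.
Tech Warm-up starts after Tech Mixing ends, so nothing later overlaps Tech Mixing either.
Sectional Tracking starts before Strings Tracking ends → Strings Tracking and Sectional Tracking overlap.
Tech Warm-up starts after Strings Tracking ends, so nothing later overlaps Strings Tracking either.
Tech Warm-up starts after Sectional Tracking ends, so nothing later overlaps Sectional Tracking either.
Chamber Warm-up starts before Tech Warm-up ends → Tech Warm-up and Chamber Warm-up overlap.
Percussion Warm-up starts before Tech Warm-up ends → Tech Warm-up and Percussion Warm-up overlap.
Percussion Warm-up starts before Chamber Warm-up ends → Chamber Warm-up and Percussion Warm-up overlap.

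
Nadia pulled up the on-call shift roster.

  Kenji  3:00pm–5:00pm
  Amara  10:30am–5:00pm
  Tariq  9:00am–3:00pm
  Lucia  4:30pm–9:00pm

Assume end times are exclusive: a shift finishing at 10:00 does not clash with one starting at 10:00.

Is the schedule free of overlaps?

Sorted by start: Tariq, Amara, Kenji, Lucia.
Amara starts before Tariq ends → Tariq and Amara overlap.
That's a conflict, so the schedule is not conflict-free.

No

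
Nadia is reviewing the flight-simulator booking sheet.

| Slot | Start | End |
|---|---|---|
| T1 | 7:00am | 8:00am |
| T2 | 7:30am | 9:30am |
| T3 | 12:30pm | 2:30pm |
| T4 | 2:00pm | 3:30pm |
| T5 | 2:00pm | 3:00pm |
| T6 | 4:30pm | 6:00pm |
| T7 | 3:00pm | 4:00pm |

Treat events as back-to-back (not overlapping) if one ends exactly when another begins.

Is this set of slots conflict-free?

Two intervals overlap when each starts before the other ends.
Sorted by start: T1, T2, T3, T4, T5, T7, T6.
T2 starts before T1 ends → T1 and T2 overlap.
That's a conflict, so the schedule is not conflict-free.

No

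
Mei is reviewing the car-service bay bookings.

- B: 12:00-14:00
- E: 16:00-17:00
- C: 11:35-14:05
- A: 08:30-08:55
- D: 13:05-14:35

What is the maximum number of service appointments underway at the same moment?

3

Walk through starts and ends in time order (an end at T is processed before a start at T):
08:30 start A → 1
08:55 end A → 0
11:35 start C → 1
12:00 start B → 2
13:05 start D → 3
14:00 end B → 2
14:05 end C → 1
14:35 end D → 0
16:00 start E → 1
17:00 end E → 0
Peak is 3, at 13:05 (B, C, D).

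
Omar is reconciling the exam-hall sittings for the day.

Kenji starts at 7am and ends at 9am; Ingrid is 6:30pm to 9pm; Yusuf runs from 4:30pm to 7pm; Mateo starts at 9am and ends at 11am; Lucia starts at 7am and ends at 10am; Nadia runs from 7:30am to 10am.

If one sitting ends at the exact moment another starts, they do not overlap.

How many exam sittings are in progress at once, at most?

3

Sort all start/end points and keep a running count:
7am start Kenji → 1
7am start Lucia → 2
7:30am start Nadia → 3
9am end Kenji → 2
9am start Mateo → 3
10am end Lucia → 2
10am end Nadia → 1
11am end Mateo → 0
4:30pm start Yusuf → 1
6:30pm start Ingrid → 2
7pm end Yusuf → 1
9pm end Ingrid → 0
Peak is 3, at 7:30am (Kenji, Lucia, Nadia).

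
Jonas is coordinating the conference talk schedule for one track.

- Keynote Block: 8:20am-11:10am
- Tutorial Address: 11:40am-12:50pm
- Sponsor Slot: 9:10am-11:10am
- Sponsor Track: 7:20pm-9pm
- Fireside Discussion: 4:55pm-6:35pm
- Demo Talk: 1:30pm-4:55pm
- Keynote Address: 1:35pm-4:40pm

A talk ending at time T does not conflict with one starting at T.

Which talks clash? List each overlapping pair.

Two intervals overlap when each starts before the other ends.
Sorted by start: Keynote Block, Sponsor Slot, Tutorial Address, Demo Talk, Keynote Address, Fireside Discussion, Sponsor Track.
Sponsor Slot starts before Keynote Block ends → Keynote Block and Sponsor Slot overlap.
Tutorial Address starts after Keynote Block ends, so nothing later overlaps Keynote Block either.
Tutorial Address starts after Sponsor Slot ends, so nothing later overlaps Sponsor Slot either.
Demo Talk starts after Tutorial Address ends, so nothing later overlaps Tutorial Address either.
Keynote Address starts before Demo Talk ends → Demo Talk and Keynote Address overlap.
Fireside Discussion starts exactly when Demo Talk ends (back-to-back, no overlap), so nothing later overlaps Demo Talk either.
Fireside Discussion starts after Keynote Address ends, so nothing later overlaps Keynote Address either.
Sponsor Track starts after Fireside Discussion ends.

Demo Talk & Keynote Address, Keynote Block & Sponsor Slot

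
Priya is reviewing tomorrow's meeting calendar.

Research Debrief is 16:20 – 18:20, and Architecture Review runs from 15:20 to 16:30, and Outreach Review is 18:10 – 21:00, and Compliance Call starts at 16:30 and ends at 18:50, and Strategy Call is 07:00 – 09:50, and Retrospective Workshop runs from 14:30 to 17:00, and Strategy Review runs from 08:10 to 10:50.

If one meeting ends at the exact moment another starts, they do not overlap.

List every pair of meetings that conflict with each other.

Sorted by start: Strategy Call, Strategy Review, Retrospective Workshop, Architecture Review, Research Debrief, Compliance Call, Outreach Review.
Strategy Review starts before Strategy Call ends → Strategy Call and Strategy Review overlap.
Retrospective Workshop starts after Strategy Call ends; Strategy Call is clear from here.
Retrospective Workshop starts after Strategy Review ends; Strategy Review is clear from here.
Architecture Review starts before Retrospective Workshop ends → Retrospective Workshop and Architecture Review overlap.
Research Debrief starts before Retrospective Workshop ends → Retrospective Workshop and Research Debrief overlap.
Compliance Call starts before Retrospective Workshop ends → Retrospective Workshop and Compliance Call overlap.
Outreach Review starts after Retrospective Workshop ends.
Research Debrief starts before Architecture Review ends → Architecture Review and Research Debrief overlap.
Compliance Call starts exactly when Architecture Review ends (back-to-back, no overlap); Architecture Review is clear from here.
Compliance Call starts before Research Debrief ends → Research Debrief and Compliance Call overlap.
Outreach Review starts before Research Debrief ends → Research Debrief and Outreach Review overlap.
Outreach Review starts before Compliance Call ends → Compliance Call and Outreach Review overlap.

Architecture Review & Research Debrief, Architecture Review & Retrospective Workshop, Compliance Call & Outreach Review, Compliance Call & Research Debrief, Compliance Call & Retrospective Workshop, Outreach Review & Research Debrief, Research Debrief & Retrospective Workshop, Strategy Call & Strategy Review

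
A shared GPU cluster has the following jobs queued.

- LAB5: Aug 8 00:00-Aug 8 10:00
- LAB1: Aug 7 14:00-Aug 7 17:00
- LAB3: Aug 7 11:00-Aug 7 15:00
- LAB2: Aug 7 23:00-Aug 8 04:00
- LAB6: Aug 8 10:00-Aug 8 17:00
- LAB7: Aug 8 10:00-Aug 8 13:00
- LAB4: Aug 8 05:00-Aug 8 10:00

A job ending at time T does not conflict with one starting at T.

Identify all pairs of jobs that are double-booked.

Two intervals overlap when each starts before the other ends.
Sorted by start: LAB3, LAB1, LAB2, LAB5, LAB4, LAB6, LAB7.
LAB1 starts before LAB3 ends → LAB3 and LAB1 overlap.
LAB2 starts after LAB3 ends, so LAB3 has no further overlaps.
LAB2 starts after LAB1 ends, so LAB1 has no further overlaps.
LAB5 starts before LAB2 ends → LAB2 and LAB5 overlap.
LAB4 starts after LAB2 ends, so LAB2 has no further overlaps.
LAB4 starts before LAB5 ends → LAB5 and LAB4 overlap.
LAB6 starts exactly when LAB5 ends (back-to-back, no overlap), so LAB5 has no further overlaps.
LAB6 starts exactly when LAB4 ends (back-to-back, no overlap), so LAB4 has no further overlaps.
LAB7 starts before LAB6 ends → LAB6 and LAB7 overlap.

LAB1 & LAB3, LAB2 & LAB5, LAB4 & LAB5, LAB6 & LAB7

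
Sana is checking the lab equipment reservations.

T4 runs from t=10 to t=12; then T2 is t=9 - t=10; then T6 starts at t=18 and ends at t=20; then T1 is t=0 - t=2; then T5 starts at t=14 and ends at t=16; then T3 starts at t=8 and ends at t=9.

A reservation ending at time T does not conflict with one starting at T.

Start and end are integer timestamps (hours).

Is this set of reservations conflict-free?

Check each pair: they overlap iff neither finishes before the other starts.
Sorted by start: T1, T3, T2, T4, T5, T6.
T3 starts after T1 ends, so T1 has no further overlaps.
T2 starts exactly when T3 ends (back-to-back, no overlap), so T3 has no further overlaps.
T4 starts exactly when T2 ends (back-to-back, no overlap), so T2 has no further overlaps.
T5 starts after T4 ends, so T4 has no further overlaps.
T6 starts after T5 ends.
Every pair is clear; the schedule has no overlaps.

Yes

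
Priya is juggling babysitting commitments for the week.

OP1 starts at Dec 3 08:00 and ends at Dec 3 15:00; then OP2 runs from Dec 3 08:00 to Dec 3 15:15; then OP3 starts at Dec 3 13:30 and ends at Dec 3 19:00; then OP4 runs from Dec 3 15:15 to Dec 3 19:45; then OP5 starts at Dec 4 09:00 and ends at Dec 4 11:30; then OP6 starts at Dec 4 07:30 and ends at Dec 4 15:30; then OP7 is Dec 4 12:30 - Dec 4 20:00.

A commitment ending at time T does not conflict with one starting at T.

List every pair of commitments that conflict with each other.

Sorted by start: OP1, OP2, OP3, OP4, OP6, OP5, OP7.
OP2 starts before OP1 ends → OP1 and OP2 overlap.
OP3 starts before OP1 ends → OP1 and OP3 overlap.
OP4 starts after OP1 ends — done with OP1.
OP3 starts before OP2 ends → OP2 and OP3 overlap.
OP4 starts exactly when OP2 ends (back-to-back, no overlap) — done with OP2.
OP4 starts before OP3 ends → OP3 and OP4 overlap.
OP6 starts after OP3 ends — done with OP3.
OP6 starts after OP4 ends — done with OP4.
OP5 starts before OP6 ends → OP6 and OP5 overlap.
OP7 starts before OP6 ends → OP6 and OP7 overlap.
OP7 starts after OP5 ends.

OP1 & OP2, OP1 & OP3, OP2 & OP3, OP3 & OP4, OP5 & OP6, OP6 & OP7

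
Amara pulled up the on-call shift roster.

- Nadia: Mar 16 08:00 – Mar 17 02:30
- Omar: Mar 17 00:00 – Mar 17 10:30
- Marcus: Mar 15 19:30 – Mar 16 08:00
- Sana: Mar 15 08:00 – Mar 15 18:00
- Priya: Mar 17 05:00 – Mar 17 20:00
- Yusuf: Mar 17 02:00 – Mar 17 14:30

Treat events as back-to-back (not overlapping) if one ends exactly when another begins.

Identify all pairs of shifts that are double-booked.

Nadia & Omar, Nadia & Yusuf, Omar & Priya, Omar & Yusuf, Priya & Yusuf

Sorted by start: Sana, Marcus, Nadia, Omar, Yusuf, Priya.
Marcus starts after Sana ends; Sana is clear from here.
Nadia starts exactly when Marcus ends (back-to-back, no overlap); Marcus is clear from here.
Omar starts before Nadia ends → Nadia and Omar overlap.
Yusuf starts before Nadia ends → Nadia and Yusuf overlap.
Priya starts after Nadia ends.
Yusuf starts before Omar ends → Omar and Yusuf overlap.
Priya starts before Omar ends → Omar and Priya overlap.
Priya starts before Yusuf ends → Yusuf and Priya overlap.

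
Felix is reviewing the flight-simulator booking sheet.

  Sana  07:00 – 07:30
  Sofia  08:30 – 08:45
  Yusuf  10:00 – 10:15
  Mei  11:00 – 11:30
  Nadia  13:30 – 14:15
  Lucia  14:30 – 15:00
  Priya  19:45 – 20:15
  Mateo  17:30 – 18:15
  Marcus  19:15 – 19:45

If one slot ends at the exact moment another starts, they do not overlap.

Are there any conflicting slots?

Sorted by start: Sana, Sofia, Yusuf, Mei, Nadia, Lucia, Mateo, Marcus, Priya.
Sofia starts after Sana ends; Sana is clear from here.
Yusuf starts after Sofia ends; Sofia is clear from here.
Mei starts after Yusuf ends; Yusuf is clear from here.
Nadia starts after Mei ends; Mei is clear from here.
Lucia starts after Nadia ends; Nadia is clear from here.
Mateo starts after Lucia ends; Lucia is clear from here.
Marcus starts after Mateo ends; Mateo is clear from here.
Priya starts exactly when Marcus ends (back-to-back, no overlap).
Every pair is clear; the schedule has no overlaps.

No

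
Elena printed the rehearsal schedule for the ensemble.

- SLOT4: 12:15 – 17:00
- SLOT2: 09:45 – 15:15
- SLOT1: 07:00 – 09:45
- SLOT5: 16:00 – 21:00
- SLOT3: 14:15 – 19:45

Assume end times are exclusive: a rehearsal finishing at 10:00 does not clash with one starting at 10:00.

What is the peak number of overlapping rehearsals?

Walk through starts and ends in time order (an end at T is processed before a start at T):
07:00 start SLOT1 → 1
09:45 end SLOT1 → 0
09:45 start SLOT2 → 1
12:15 start SLOT4 → 2
14:15 start SLOT3 → 3
15:15 end SLOT2 → 2
16:00 start SLOT5 → 3
17:00 end SLOT4 → 2
19:45 end SLOT3 → 1
21:00 end SLOT5 → 0
Peak is 3, at 14:15 (SLOT2, SLOT3, SLOT4).

3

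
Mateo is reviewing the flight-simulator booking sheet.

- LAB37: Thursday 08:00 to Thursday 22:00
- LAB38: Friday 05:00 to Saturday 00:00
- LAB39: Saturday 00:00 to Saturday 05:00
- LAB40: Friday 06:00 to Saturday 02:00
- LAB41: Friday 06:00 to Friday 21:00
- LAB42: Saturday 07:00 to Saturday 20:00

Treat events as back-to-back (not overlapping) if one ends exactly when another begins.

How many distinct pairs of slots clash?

4

Check each pair: they overlap iff neither finishes before the other starts.
Sorted by start: LAB37, LAB38, LAB40, LAB41, LAB39, LAB42.
LAB38 starts after LAB37 ends, so nothing later overlaps LAB37 either.
LAB40 starts before LAB38 ends → LAB38 and LAB40 overlap.
LAB41 starts before LAB38 ends → LAB38 and LAB41 overlap.
LAB39 starts exactly when LAB38 ends (back-to-back, no overlap), so nothing later overlaps LAB38 either.
LAB41 starts before LAB40 ends → LAB40 and LAB41 overlap.
LAB39 starts before LAB40 ends → LAB40 and LAB39 overlap.
LAB42 starts after LAB40 ends.
LAB39 starts after LAB41 ends, so nothing later overlaps LAB41 either.
LAB42 starts after LAB39 ends.
Overlapping pairs: LAB38 & LAB40, LAB38 & LAB41, LAB39 & LAB40, LAB40 & LAB41 — 4 in total.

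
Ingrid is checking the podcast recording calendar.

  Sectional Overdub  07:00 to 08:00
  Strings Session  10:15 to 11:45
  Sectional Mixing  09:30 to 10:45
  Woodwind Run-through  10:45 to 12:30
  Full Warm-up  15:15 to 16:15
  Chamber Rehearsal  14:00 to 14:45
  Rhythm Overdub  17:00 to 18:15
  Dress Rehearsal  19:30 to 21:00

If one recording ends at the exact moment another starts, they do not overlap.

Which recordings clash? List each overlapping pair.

Sorted by start: Sectional Overdub, Sectional Mixing, Strings Session, Woodwind Run-through, Chamber Rehearsal, Full Warm-up, Rhythm Overdub, Dress Rehearsal.
Sectional Mixing starts after Sectional Overdub ends; Sectional Overdub is clear from here.
Strings Session starts before Sectional Mixing ends → Sectional Mixing and Strings Session overlap.
Woodwind Run-through starts exactly when Sectional Mixing ends (back-to-back, no overlap); Sectional Mixing is clear from here.
Woodwind Run-through starts before Strings Session ends → Strings Session and Woodwind Run-through overlap.
Chamber Rehearsal starts after Strings Session ends; Strings Session is clear from here.
Chamber Rehearsal starts after Woodwind Run-through ends; Woodwind Run-through is clear from here.
Full Warm-up starts after Chamber Rehearsal ends; Chamber Rehearsal is clear from here.
Rhythm Overdub starts after Full Warm-up ends; Full Warm-up is clear from here.
Dress Rehearsal starts after Rhythm Overdub ends.

Sectional Mixing & Strings Session, Strings Session & Woodwind Run-through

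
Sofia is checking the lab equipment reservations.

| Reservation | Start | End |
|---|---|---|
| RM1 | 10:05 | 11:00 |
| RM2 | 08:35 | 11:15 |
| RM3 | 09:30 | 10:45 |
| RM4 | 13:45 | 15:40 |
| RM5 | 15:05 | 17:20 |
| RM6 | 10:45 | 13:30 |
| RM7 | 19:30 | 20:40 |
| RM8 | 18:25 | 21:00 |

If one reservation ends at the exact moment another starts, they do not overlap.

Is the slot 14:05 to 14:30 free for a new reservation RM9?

No — it overlaps RM4

RM2: ends 11:15 at or before RM9 starts 14:05 → clear.
RM3: ends 10:45 at or before RM9 starts 14:05 → clear.
RM1: ends 11:00 at or before RM9 starts 14:05 → clear.
RM6: ends 13:30 at or before RM9 starts 14:05 → clear.
RM4: starts 13:45 before RM9 ends 14:30, and ends 15:40 after RM9 starts 14:05 → overlap.
RM5: starts 15:05 at or after RM9 ends 14:30 → clear.
RM8: starts 18:25 at or after RM9 ends 14:30 → clear.
RM7: starts 19:30 at or after RM9 ends 14:30 → clear.
RM9 overlaps RM4.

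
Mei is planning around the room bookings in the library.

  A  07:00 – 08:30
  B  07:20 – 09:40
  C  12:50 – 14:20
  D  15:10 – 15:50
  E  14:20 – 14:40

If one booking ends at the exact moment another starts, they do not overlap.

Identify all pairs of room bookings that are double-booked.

Sorted by start: A, B, C, E, D.
B starts before A ends → A and B overlap.
C starts after A ends, so nothing later overlaps A either.
C starts after B ends, so nothing later overlaps B either.
E starts exactly when C ends (back-to-back, no overlap), so nothing later overlaps C either.
D starts after E ends.

A & B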